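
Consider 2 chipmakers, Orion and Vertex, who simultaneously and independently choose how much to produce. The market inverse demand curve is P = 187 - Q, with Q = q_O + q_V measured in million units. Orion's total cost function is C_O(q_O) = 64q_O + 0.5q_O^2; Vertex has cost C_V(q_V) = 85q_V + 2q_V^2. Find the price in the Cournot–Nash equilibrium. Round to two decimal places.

138.82

Orion's profit: π_O = (187 - Q)q_O - (64q_O + (1/2)q_O²). Setting ∂π_O/∂q_O = 0: 123 - 3q_O - (q_V) = 0.
Vertex's profit: π_V = (187 - Q)q_V - (85q_V + 2q_V²). Setting ∂π_V/∂q_V = 0: 102 - 6q_V - (q_O) = 0.
Rearranging gives the reaction functions q_O = (123 - q_V)/3 and q_V = (102 - q_O)/6.
Solving the pair: q_O = 636/17, q_V = 183/17.
Total output Q = 819/17, so price P = 187 - 819/17 = 138.8235.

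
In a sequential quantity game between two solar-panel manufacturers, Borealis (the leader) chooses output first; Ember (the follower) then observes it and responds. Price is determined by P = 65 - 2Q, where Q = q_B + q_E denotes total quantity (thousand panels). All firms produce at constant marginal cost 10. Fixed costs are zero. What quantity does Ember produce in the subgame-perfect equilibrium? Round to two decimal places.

The follower Ember best-responds to any q_B: π_E = (65 - 2Q)q_E - 10q_E.
Follower FOC: 55 - 2q_B - 4q_E = 0, so q_E(q_B) = (55 - 2q_B)/4.
Borealis substitutes q_E(q_B) into its own profit: π_B = q_B(65 - 2q_B - (55 - 2q_B)/2) - 10q_B = (75/2 - q_B)q_B - 10q_B.
Leader FOC: 55/2 - 2q_B = 0, so q_B = 55/4.
Then q_E = (55 - 2·(55/4))/4 = 55/8.

6.88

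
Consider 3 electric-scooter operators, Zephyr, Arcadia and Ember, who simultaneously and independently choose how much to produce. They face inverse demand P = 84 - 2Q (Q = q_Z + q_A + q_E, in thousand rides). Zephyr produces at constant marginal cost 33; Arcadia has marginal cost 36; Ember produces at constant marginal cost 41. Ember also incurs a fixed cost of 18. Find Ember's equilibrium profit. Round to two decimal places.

10.13

Zephyr's profit: π_Z = (84 - 2Q)q_Z - (33q_Z). Setting ∂π_Z/∂q_Z = 0: 51 - 4q_Z - 2(q_A + q_E) = 0.
Arcadia's profit: π_A = (84 - 2Q)q_A - (36q_A). Setting ∂π_A/∂q_A = 0: 48 - 4q_A - 2(q_Z + q_E) = 0.
Ember's first-order condition: 43 - 4q_E - 2(q_Z + q_A) = 0.
Summing all 3 equations gives 142 − 8Q = 0, hence Q = 71/4.
Back-substituting: q_Z = (51 − 71/2)/2 = 31/4, q_A = (48 − 71/2)/2 = 25/4, q_E = (43 − 71/2)/2 = 15/4.
Price P = 84 - 2·(71/4) = 97/2.
Ember's profit: (97/2 - 41)·(15/4) - 18 = 81/8.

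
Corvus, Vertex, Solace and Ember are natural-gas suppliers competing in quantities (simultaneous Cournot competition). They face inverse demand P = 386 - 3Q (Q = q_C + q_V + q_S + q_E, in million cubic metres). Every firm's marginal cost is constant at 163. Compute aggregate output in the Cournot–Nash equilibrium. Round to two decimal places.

Each firm earns π_i = (386 - 3Q)q_i - 163q_i.
Setting ∂π_i/∂q_i = 0 with rivals' quantities fixed: 223 - 6q_i - 3·Σ_{j≠i} q_j = 0.
With identical firms every q_j equals q_i, so Σ_{j≠i} q_j = 3q_i and 223 = 15q_i, giving q_i = 223/15.
Total output Q = 223/15 + 223/15 + 223/15 + 223/15 = 892/15.

59.47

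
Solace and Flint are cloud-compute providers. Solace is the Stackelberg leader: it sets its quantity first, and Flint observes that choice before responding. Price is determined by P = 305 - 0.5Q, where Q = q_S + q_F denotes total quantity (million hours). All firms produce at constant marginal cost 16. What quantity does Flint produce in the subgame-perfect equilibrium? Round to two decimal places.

Solve by backward induction. Given q_S, the follower Flint maximises π_F = (305 - (1/2)q_S - (1/2)q_F)q_F - 16q_F.
Follower FOC: 289 - (1/2)q_S - q_F = 0, so q_F(q_S) = (289 - (1/2)q_S).
The leader anticipates this reaction. Substituting into P = 305 - 0.5Q gives P = 321/2 - (1/4)q_S, so π_S = (321/2 - (1/4)q_S)q_S - 16q_S.
Maximising: ∂π_S/∂q_S = 289/2 - (1/2)q_S = 0, giving q_S = 289.
Then q_F = (289 - (1/2)·289) = 289/2.

144.50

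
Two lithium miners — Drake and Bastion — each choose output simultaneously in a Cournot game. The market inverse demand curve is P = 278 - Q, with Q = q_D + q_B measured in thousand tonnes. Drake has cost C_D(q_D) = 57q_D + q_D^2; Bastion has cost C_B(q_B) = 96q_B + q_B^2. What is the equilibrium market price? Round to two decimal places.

197.40

Drake's profit: π_D = (278 - Q)q_D - (57q_D + q_D²). Setting ∂π_D/∂q_D = 0: 221 - 4q_D - (q_B) = 0.
Bastion's first-order condition: 182 - 4q_B - (q_D) = 0.
Rearranging gives the reaction functions q_D = (221 - q_B)/4 and q_B = (182 - q_D)/4.
Solving the pair: q_D = 234/5, q_B = 169/5.
Total output Q = 403/5, so price P = 278 - 403/5 = 987/5.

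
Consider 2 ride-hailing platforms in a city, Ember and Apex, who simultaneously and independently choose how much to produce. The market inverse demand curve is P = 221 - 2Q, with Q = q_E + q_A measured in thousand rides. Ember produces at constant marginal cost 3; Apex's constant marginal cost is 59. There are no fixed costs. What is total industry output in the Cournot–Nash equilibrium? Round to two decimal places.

63.33

Ember's profit: π_E = (221 - 2Q)q_E - (3q_E). Setting ∂π_E/∂q_E = 0: 218 - 4q_E - 2(q_A) = 0.
Apex's first-order condition: 162 - 4q_A - 2(q_E) = 0.
So q_E = (218 - 2q_A)/4 and q_A = (162 - 2q_E)/4.
Substituting one into the other gives q_E = 137/3 and q_A = 53/3.
Total output Q = 137/3 + 53/3 = 190/3.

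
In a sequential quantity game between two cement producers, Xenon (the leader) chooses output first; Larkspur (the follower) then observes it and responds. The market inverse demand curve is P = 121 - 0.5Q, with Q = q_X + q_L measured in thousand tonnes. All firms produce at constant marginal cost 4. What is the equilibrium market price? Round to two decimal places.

The follower Larkspur best-responds to any q_X: π_L = (121 - 0.5Q)q_L - 4q_L.
Follower FOC: 117 - (1/2)q_X - q_L = 0, so q_L(q_X) = (117 - (1/2)q_X).
Xenon substitutes q_L(q_X) into its own profit: π_X = q_X(121 - (1/2)q_X - (117 - (1/2)q_X)/2) - 4q_X = (125/2 - (1/4)q_X)q_X - 4q_X.
The leader's first-order condition 117/2 - (1/2)q_X = 0 yields q_X = 117.
Then q_L = (117 - (1/2)·117) = 117/2.
Total output Q = 351/2, so price P = 121 - (1/2)·(351/2) = 133/4.

33.25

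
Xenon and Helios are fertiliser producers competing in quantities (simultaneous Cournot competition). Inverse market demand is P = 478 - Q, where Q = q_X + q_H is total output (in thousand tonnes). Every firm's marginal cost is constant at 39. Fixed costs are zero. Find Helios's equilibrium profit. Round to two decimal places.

21413.44

A representative firm's profit is π_i = q_i(478 - Q) - 39q_i.
First-order condition (treating rivals' output as given): 439 - 2q_i - q_j = 0.
By symmetry each firm produces the same amount; substituting q_j = q_i yields q_i = 439/3.
Price P = 478 - 878/3 = 556/3.
Helios's profit: (556/3 - 39)·(439/3) = 21413.4444.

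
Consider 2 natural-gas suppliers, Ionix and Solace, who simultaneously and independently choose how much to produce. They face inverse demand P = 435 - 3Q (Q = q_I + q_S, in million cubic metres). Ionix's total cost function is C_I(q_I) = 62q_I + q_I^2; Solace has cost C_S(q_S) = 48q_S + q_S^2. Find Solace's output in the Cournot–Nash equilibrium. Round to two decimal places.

Ionix's profit: π_I = (435 - 3Q)q_I - (62q_I + q_I²). Setting ∂π_I/∂q_I = 0: 373 - 8q_I - 3(q_S) = 0.
Solace's profit: π_S = (435 - 3Q)q_S - (48q_S + q_S²). Setting ∂π_S/∂q_S = 0: 387 - 8q_S - 3(q_I) = 0.
Rearranging gives the reaction functions q_I = (373 - 3q_S)/8 and q_S = (387 - 3q_I)/8.
Solving the pair: q_I = 1823/55, q_S = 1977/55.

35.95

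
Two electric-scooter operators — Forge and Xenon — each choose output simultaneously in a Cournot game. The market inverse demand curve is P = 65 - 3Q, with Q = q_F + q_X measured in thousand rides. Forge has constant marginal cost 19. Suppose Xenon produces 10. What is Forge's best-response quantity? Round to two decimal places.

With the rival's output fixed at 10, Forge's profit is π_F = (65 - 3·10 - 3q_F)q_F - (19q_F) = (35 - 3q_F)q_F - (19q_F).
∂π_F/∂q_F = 16 - 6q_F = 0, so q_F = 8/3.

2.67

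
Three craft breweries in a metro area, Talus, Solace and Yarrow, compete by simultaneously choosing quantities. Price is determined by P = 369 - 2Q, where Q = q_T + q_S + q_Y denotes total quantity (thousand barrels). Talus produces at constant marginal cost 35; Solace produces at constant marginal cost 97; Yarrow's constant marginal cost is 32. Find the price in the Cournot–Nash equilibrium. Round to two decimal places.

133.25

Talus's profit: π_T = (369 - 2Q)q_T - (35q_T). Setting ∂π_T/∂q_T = 0: 334 - 4q_T - 2(q_S + q_Y) = 0.
Solace's profit: π_S = (369 - 2Q)q_S - (97q_S). Setting ∂π_S/∂q_S = 0: 272 - 4q_S - 2(q_T + q_Y) = 0.
Yarrow's first-order condition: 337 - 4q_Y - 2(q_T + q_S) = 0.
Summing all 3 equations gives 943 − 8Q = 0, hence Q = 943/8.
Back-substituting: q_T = (334 − 943/4)/2 = 393/8, q_S = (272 − 943/4)/2 = 145/8, q_Y = (337 − 943/4)/2 = 405/8.
Total output Q = 943/8, so price P = 369 - 2·(943/8) = 533/4.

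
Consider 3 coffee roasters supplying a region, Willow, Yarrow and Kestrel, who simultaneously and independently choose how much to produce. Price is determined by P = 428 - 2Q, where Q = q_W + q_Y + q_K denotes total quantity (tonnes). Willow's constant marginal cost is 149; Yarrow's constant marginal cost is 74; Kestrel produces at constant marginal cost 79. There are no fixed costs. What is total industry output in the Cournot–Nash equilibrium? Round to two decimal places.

Willow's profit: π_W = (428 - 2Q)q_W - (149q_W). Setting ∂π_W/∂q_W = 0: 279 - 4q_W - 2(q_Y + q_K) = 0.
Yarrow's first-order condition: 354 - 4q_Y - 2(q_W + q_K) = 0.
Kestrel's profit: π_K = (428 - 2Q)q_K - (79q_K). Setting ∂π_K/∂q_K = 0: 349 - 4q_K - 2(q_W + q_Y) = 0.
Adding the 3 first-order conditions: 982 − 8Q = 0, so Q = 491/4.
Back-substituting: q_W = (279 − 491/2)/2 = 67/4, q_Y = (354 − 491/2)/2 = 217/4, q_K = (349 − 491/2)/2 = 207/4.
Total output Q = 67/4 + 217/4 + 207/4 = 491/4.

122.75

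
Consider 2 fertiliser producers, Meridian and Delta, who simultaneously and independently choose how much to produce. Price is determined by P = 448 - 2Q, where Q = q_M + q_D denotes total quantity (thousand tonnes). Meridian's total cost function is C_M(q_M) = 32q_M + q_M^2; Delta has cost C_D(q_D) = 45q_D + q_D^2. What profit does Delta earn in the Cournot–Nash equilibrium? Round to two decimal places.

Meridian's profit: π_M = (448 - 2Q)q_M - (32q_M + q_M²). Setting ∂π_M/∂q_M = 0: 416 - 6q_M - 2(q_D) = 0.
Delta's first-order condition: 403 - 6q_D - 2(q_M) = 0.
So q_M = (416 - 2q_D)/6 and q_D = (403 - 2q_M)/6.
Solving the pair: q_M = 845/16, q_D = 793/16.
Price P = 448 - 2·(819/8) = 973/4.
Delta's profit: (973/4)·(793/16) - 45·(793/16) - (793/16)² = 7369.3242.

7369.32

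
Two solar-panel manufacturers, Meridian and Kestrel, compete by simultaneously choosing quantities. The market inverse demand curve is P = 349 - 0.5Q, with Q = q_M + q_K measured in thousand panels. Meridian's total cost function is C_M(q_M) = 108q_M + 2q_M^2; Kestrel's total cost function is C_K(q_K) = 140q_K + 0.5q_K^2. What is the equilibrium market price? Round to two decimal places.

282.23

Meridian's profit: π_M = (349 - 0.5Q)q_M - (108q_M + 2q_M²). Setting ∂π_M/∂q_M = 0: 241 - 5q_M - (1/2)(q_K) = 0.
Kestrel's first-order condition: 209 - 2q_K - (1/2)(q_M) = 0.
So q_M = (241 - (1/2)q_K)/5 and q_K = (209 - (1/2)q_M)/2.
Substituting one into the other gives q_M = 1510/39 and q_K = 94.8205.
Total output Q = 1736/13, so price P = 349 - (1/2)·(1736/13) = 282.2308.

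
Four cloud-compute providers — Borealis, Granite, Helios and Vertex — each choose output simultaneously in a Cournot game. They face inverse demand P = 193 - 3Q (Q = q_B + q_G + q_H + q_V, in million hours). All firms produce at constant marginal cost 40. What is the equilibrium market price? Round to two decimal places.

Each firm earns π_i = (193 - 3Q)q_i - 40q_i.
First-order condition (treating rivals' output as given): 153 - 6q_i - 3·Σ_{j≠i} q_j = 0.
With identical firms every q_j equals q_i, so Σ_{j≠i} q_j = 3q_i and 153 = 15q_i, giving q_i = 51/5.
Total output Q = 204/5, so price P = 193 - 3·(204/5) = 353/5.

70.60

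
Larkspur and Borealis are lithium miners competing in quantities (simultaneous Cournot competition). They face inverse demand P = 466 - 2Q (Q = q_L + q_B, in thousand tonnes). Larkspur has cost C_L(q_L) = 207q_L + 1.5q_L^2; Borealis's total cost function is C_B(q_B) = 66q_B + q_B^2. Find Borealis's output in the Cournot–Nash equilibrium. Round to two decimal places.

Larkspur's profit: π_L = (466 - 2Q)q_L - (207q_L + (3/2)q_L²). Setting ∂π_L/∂q_L = 0: 259 - 7q_L - 2(q_B) = 0.
Borealis's first-order condition: 400 - 6q_B - 2(q_L) = 0.
Best responses: q_L = (259 - 2q_B)/7, q_B = (400 - 2q_L)/6.
Substituting one into the other gives q_L = 377/19 and q_B = 1141/19.

60.05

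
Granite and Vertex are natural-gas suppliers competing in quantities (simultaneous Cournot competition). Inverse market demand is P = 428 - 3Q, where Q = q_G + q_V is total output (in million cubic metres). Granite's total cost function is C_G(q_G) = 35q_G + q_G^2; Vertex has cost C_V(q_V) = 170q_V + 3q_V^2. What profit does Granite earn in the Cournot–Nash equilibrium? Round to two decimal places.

Granite's profit: π_G = (428 - 3Q)q_G - (35q_G + q_G²). Setting ∂π_G/∂q_G = 0: 393 - 8q_G - 3(q_V) = 0.
Vertex's first-order condition: 258 - 12q_V - 3(q_G) = 0.
Rearranging gives the reaction functions q_G = (393 - 3q_V)/8 and q_V = (258 - 3q_G)/12.
Substituting one into the other gives q_G = 1314/29 and q_V = 295/29.
Price P = 428 - 3·(1609/29) = 261.5517.
Granite's profit: 261.5517·(1314/29) - 35·(1314/29) - (1314/29)² = 8212.1094.

8212.11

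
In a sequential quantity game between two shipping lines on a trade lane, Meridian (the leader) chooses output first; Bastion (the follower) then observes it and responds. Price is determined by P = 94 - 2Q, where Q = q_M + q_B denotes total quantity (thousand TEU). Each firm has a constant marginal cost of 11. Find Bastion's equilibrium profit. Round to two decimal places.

Solve by backward induction. Given q_M, the follower Bastion maximises π_B = (94 - 2q_M - 2q_B)q_B - 11q_B.
Follower FOC: 83 - 2q_M - 4q_B = 0, so q_B(q_M) = (83 - 2q_M)/4.
The leader anticipates this reaction. Substituting into P = 94 - 2Q gives P = 105/2 - q_M, so π_M = (105/2 - q_M)q_M - 11q_M.
Leader FOC: 83/2 - 2q_M = 0, so q_M = 83/4.
Then q_B = (83 - 2·(83/4))/4 = 83/8.
Price P = 94 - 2·(249/8) = 127/4.
Bastion's profit: (127/4 - 11)·(83/8) = 215.2813.

215.28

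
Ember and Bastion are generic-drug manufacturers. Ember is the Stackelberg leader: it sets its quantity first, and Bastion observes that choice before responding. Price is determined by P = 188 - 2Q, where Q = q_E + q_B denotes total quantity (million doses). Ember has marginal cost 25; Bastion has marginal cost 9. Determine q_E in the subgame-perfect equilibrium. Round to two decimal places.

36.75

Solve by backward induction. Given q_E, the follower Bastion maximises π_B = (188 - 2q_E - 2q_B)q_B - 9q_B.
Setting the follower's marginal profit to zero, 179 - 2q_E - 4q_B = 0, i.e. q_B = (179 - 2q_E)/4.
The leader anticipates this reaction. Substituting into P = 188 - 2Q gives P = 197/2 - q_E, so π_E = (197/2 - q_E)q_E - 25q_E.
The leader's first-order condition 147/2 - 2q_E = 0 yields q_E = 147/4.
Then q_B = (179 - 2·(147/4))/4 = 211/8.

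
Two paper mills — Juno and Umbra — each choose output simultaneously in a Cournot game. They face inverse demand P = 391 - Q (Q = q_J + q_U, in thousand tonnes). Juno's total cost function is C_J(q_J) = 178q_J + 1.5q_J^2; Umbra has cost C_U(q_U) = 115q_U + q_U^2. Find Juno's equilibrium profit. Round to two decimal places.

Juno's profit: π_J = (391 - Q)q_J - (178q_J + (3/2)q_J²). Setting ∂π_J/∂q_J = 0: 213 - 5q_J - (q_U) = 0.
Umbra's profit: π_U = (391 - Q)q_U - (115q_U + q_U²). Setting ∂π_U/∂q_U = 0: 276 - 4q_U - (q_J) = 0.
Best responses: q_J = (213 - q_U)/5, q_U = (276 - q_J)/4.
Substituting one into the other gives q_J = 576/19 and q_U = 1167/19.
Price P = 391 - 1743/19 = 299.2632.
Juno's profit: 299.2632·(576/19) - 178·(576/19) - (3/2)(576/19)² = 2297.6177.

2297.62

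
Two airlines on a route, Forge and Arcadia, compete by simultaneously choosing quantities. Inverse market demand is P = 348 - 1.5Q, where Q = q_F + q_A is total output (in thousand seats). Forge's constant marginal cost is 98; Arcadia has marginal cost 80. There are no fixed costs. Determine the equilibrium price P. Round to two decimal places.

175.33

Forge's profit: π_F = (348 - 1.5Q)q_F - (98q_F). Setting ∂π_F/∂q_F = 0: 250 - 3q_F - (3/2)(q_A) = 0.
Arcadia's profit: π_A = (348 - 1.5Q)q_A - (80q_A). Setting ∂π_A/∂q_A = 0: 268 - 3q_A - (3/2)(q_F) = 0.
So q_F = (250 - (3/2)q_A)/3 and q_A = (268 - (3/2)q_F)/3.
Solving the pair: q_F = 464/9, q_A = 572/9.
Total output Q = 1036/9, so price P = 348 - (3/2)·(1036/9) = 526/3.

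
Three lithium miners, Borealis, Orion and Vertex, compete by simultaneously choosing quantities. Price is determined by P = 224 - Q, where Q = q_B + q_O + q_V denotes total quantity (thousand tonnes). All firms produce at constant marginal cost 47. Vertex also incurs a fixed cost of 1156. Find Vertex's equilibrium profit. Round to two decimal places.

Each firm earns π_i = (224 - Q)q_i - 47q_i.
First-order condition (treating rivals' output as given): 177 - 2q_i - Σ_{j≠i} q_j = 0.
By symmetry each firm produces the same amount; substituting Σ_{j≠i} q_j = 2q_i yields q_i = 177/4.
Price P = 224 - 531/4 = 365/4.
Vertex's profit: (365/4 - 47)·(177/4) - 1156 = 802.0625.

802.06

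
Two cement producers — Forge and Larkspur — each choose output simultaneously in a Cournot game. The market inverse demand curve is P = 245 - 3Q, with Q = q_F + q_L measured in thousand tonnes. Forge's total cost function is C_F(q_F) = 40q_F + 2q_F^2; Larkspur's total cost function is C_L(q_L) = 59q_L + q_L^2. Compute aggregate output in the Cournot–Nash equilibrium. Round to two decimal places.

Forge's profit: π_F = (245 - 3Q)q_F - (40q_F + 2q_F²). Setting ∂π_F/∂q_F = 0: 205 - 10q_F - 3(q_L) = 0.
Larkspur's profit: π_L = (245 - 3Q)q_L - (59q_L + q_L²). Setting ∂π_L/∂q_L = 0: 186 - 8q_L - 3(q_F) = 0.
So q_F = (205 - 3q_L)/10 and q_L = (186 - 3q_F)/8.
Substituting one into the other gives q_F = 1082/71 and q_L = 1245/71.
Total output Q = 1082/71 + 1245/71 = 32.7746.

32.77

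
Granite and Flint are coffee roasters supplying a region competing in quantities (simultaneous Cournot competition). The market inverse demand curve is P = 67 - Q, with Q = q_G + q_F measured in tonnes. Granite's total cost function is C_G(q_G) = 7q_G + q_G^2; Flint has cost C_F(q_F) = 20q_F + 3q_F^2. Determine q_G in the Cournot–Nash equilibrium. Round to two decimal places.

13.97

Granite's profit: π_G = (67 - Q)q_G - (7q_G + q_G²). Setting ∂π_G/∂q_G = 0: 60 - 4q_G - (q_F) = 0.
Flint's first-order condition: 47 - 8q_F - (q_G) = 0.
So q_G = (60 - q_F)/4 and q_F = (47 - q_G)/8.
Substituting one into the other gives q_G = 433/31 and q_F = 128/31.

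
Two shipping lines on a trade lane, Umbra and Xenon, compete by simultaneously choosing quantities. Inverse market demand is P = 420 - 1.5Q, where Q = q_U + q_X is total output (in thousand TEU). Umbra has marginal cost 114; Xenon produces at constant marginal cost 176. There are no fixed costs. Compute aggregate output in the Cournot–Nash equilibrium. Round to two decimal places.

Umbra's profit: π_U = (420 - 1.5Q)q_U - (114q_U). Setting ∂π_U/∂q_U = 0: 306 - 3q_U - (3/2)(q_X) = 0.
Xenon's first-order condition: 244 - 3q_X - (3/2)(q_U) = 0.
So q_U = (306 - (3/2)q_X)/3 and q_X = (244 - (3/2)q_U)/3.
Substituting one into the other gives q_U = 736/9 and q_X = 364/9.
Total output Q = 736/9 + 364/9 = 1100/9.

122.22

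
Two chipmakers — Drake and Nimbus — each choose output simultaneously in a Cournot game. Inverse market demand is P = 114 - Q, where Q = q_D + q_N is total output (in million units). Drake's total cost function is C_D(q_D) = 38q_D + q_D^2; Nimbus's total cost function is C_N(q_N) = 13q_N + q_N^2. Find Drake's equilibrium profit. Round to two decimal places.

Drake's profit: π_D = (114 - Q)q_D - (38q_D + q_D²). Setting ∂π_D/∂q_D = 0: 76 - 4q_D - (q_N) = 0.
Nimbus's first-order condition: 101 - 4q_N - (q_D) = 0.
So q_D = (76 - q_N)/4 and q_N = (101 - q_D)/4.
Substituting one into the other gives q_D = 203/15 and q_N = 328/15.
Price P = 114 - 177/5 = 393/5.
Drake's profit: (393/5)·(203/15) - 38·(203/15) - (203/15)² = 366.3022.

366.30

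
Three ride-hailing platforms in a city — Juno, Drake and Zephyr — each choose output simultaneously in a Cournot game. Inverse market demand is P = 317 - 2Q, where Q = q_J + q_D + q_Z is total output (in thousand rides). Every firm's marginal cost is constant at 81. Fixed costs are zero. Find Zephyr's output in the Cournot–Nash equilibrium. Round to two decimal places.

A representative firm's profit is π_i = q_i(317 - 2Q) - 81q_i.
First-order condition (treating rivals' output as given): 236 - 4q_i - 2·Σ_{j≠i} q_j = 0.
With identical firms every q_j equals q_i, so Σ_{j≠i} q_j = 2q_i and 236 = 8q_i, giving q_i = 59/2.

29.50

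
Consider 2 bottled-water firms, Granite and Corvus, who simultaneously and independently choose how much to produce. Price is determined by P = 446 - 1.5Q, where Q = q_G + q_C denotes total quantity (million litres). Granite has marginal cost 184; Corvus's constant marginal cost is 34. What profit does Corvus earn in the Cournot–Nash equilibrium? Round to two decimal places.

23395.85

Granite's profit: π_G = (446 - 1.5Q)q_G - (184q_G). Setting ∂π_G/∂q_G = 0: 262 - 3q_G - (3/2)(q_C) = 0.
Corvus's first-order condition: 412 - 3q_C - (3/2)(q_G) = 0.
Best responses: q_G = (262 - (3/2)q_C)/3, q_C = (412 - (3/2)q_G)/3.
Solving the pair: q_G = 224/9, q_C = 1124/9.
Price P = 446 - (3/2)·(1348/9) = 664/3.
Corvus's profit: (664/3 - 34)·(1124/9) = 23395.8519.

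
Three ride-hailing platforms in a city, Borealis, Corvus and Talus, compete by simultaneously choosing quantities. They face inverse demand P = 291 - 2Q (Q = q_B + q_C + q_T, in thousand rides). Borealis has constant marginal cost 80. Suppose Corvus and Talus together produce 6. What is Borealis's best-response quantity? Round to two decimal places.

With rivals' combined output fixed at 6, Borealis's profit is π_B = (291 - 2·6 - 2q_B)q_B - (80q_B) = (279 - 2q_B)q_B - (80q_B).
∂π_B/∂q_B = 199 - 4q_B = 0, so q_B = 199/4.

49.75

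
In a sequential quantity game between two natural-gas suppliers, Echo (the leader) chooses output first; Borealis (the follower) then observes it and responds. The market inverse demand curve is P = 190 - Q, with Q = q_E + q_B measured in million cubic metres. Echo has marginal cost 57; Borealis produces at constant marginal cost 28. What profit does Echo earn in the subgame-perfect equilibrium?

1352

The follower Borealis best-responds to any q_E: π_B = (190 - Q)q_B - 28q_B.
Follower FOC: 162 - q_E - 2q_B = 0, so q_B(q_E) = (162 - q_E)/2.
Echo substitutes q_B(q_E) into its own profit: π_E = q_E(190 - q_E - (162 - q_E)/2) - 57q_E = (109 - (1/2)q_E)q_E - 57q_E.
Maximising: ∂π_E/∂q_E = 52 - q_E = 0, giving q_E = 52.
Then q_B = (162 - 52)/2 = 55.
Price P = 190 - 107 = 83.
Echo's profit: (83 - 57)·52 = 1352.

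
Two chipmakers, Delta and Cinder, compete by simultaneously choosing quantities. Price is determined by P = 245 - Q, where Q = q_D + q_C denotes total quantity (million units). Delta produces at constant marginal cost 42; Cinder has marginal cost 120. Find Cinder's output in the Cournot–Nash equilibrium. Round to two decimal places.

15.67

Delta's profit: π_D = (245 - Q)q_D - (42q_D). Setting ∂π_D/∂q_D = 0: 203 - 2q_D - (q_C) = 0.
Cinder's profit: π_C = (245 - Q)q_C - (120q_C). Setting ∂π_C/∂q_C = 0: 125 - 2q_C - (q_D) = 0.
Rearranging gives the reaction functions q_D = (203 - q_C)/2 and q_C = (125 - q_D)/2.
Substituting one into the other gives q_D = 281/3 and q_C = 47/3.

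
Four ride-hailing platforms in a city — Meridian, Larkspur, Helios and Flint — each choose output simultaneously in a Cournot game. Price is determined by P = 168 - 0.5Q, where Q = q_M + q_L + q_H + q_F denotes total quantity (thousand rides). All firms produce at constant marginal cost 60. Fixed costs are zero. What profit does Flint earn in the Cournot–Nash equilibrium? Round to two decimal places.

933.12

A representative firm's profit is π_i = q_i(168 - 0.5Q) - 60q_i.
First-order condition (treating rivals' output as given): 108 - q_i - (1/2)·Σ_{j≠i} q_j = 0.
With identical firms every q_j equals q_i, so Σ_{j≠i} q_j = 3q_i and 108 = (5/2)q_i, giving q_i = 216/5.
Price P = 168 - (1/2)·(864/5) = 408/5.
Flint's profit: (408/5 - 60)·(216/5) = 933.1200.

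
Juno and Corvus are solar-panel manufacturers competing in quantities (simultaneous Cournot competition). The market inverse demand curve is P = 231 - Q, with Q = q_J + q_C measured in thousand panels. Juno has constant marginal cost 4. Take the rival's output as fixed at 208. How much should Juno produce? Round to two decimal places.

9.50

With the rival's output fixed at 208, Juno's profit is π_J = (231 - 208 - q_J)q_J - (4q_J) = (23 - q_J)q_J - (4q_J).
∂π_J/∂q_J = 19 - 2q_J = 0, so q_J = 19/2.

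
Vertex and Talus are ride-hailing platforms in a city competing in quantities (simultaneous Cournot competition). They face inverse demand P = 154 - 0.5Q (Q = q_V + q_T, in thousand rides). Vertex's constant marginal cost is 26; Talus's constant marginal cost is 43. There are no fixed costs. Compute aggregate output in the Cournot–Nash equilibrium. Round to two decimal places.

159.33

Vertex's profit: π_V = (154 - 0.5Q)q_V - (26q_V). Setting ∂π_V/∂q_V = 0: 128 - q_V - (1/2)(q_T) = 0.
Talus's first-order condition: 111 - q_T - (1/2)(q_V) = 0.
So q_V = (128 - (1/2)q_T) and q_T = (111 - (1/2)q_V).
Substituting one into the other gives q_V = 290/3 and q_T = 188/3.
Total output Q = 290/3 + 188/3 = 478/3.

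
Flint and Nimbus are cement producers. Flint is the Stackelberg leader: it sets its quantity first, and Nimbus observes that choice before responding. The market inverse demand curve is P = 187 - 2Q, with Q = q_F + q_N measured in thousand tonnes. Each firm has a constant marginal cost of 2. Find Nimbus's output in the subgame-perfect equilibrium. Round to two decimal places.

23.13

The follower Nimbus best-responds to any q_F: π_N = (187 - 2Q)q_N - 2q_N.
Setting the follower's marginal profit to zero, 185 - 2q_F - 4q_N = 0, i.e. q_N = (185 - 2q_F)/4.
The leader anticipates this reaction. Substituting into P = 187 - 2Q gives P = 189/2 - q_F, so π_F = (189/2 - q_F)q_F - 2q_F.
Leader FOC: 185/2 - 2q_F = 0, so q_F = 185/4.
Then q_N = (185 - 2·(185/4))/4 = 185/8.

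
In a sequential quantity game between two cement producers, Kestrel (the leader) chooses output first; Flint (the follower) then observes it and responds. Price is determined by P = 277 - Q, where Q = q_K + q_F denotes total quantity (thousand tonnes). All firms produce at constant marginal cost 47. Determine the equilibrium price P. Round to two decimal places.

104.50

Solve by backward induction. Given q_K, the follower Flint maximises π_F = (277 - q_K - q_F)q_F - 47q_F.
∂π_F/∂q_F = 230 - q_K - 2q_F = 0 gives the reaction function q_F = (230 - q_K)/2.
Kestrel substitutes q_F(q_K) into its own profit: π_K = q_K(277 - q_K - (230 - q_K)/2) - 47q_K = (162 - (1/2)q_K)q_K - 47q_K.
Maximising: ∂π_K/∂q_K = 115 - q_K = 0, giving q_K = 115.
Then q_F = (230 - 115)/2 = 115/2.
Total output Q = 345/2, so price P = 277 - 345/2 = 209/2.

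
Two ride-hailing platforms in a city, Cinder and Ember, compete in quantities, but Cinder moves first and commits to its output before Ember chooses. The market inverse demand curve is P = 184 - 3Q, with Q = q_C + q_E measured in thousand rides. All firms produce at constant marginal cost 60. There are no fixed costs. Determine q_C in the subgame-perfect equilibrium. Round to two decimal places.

20.67

Solve by backward induction. Given q_C, the follower Ember maximises π_E = (184 - 3q_C - 3q_E)q_E - 60q_E.
∂π_E/∂q_E = 124 - 3q_C - 6q_E = 0 gives the reaction function q_E = (124 - 3q_C)/6.
Cinder substitutes q_E(q_C) into its own profit: π_C = q_C(184 - 3q_C - (124 - 3q_C)/2) - 60q_C = (122 - (3/2)q_C)q_C - 60q_C.
Maximising: ∂π_C/∂q_C = 62 - 3q_C = 0, giving q_C = 62/3.
Then q_E = (124 - 3·(62/3))/6 = 31/3.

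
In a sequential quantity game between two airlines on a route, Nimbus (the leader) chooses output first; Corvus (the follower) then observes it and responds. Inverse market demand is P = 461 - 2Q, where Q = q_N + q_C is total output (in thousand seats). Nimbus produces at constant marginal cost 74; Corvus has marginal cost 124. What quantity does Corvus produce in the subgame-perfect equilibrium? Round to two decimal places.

Solve by backward induction. Given q_N, the follower Corvus maximises π_C = (461 - 2q_N - 2q_C)q_C - 124q_C.
Setting the follower's marginal profit to zero, 337 - 2q_N - 4q_C = 0, i.e. q_C = (337 - 2q_N)/4.
The leader anticipates this reaction. Substituting into P = 461 - 2Q gives P = 585/2 - q_N, so π_N = (585/2 - q_N)q_N - 74q_N.
The leader's first-order condition 437/2 - 2q_N = 0 yields q_N = 437/4.
Then q_C = (337 - 2·(437/4))/4 = 237/8.

29.63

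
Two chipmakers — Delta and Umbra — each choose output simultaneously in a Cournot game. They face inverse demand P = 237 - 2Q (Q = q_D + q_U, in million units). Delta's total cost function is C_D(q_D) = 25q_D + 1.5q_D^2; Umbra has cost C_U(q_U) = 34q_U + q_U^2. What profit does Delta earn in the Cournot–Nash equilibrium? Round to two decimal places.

1817.76

Delta's profit: π_D = (237 - 2Q)q_D - (25q_D + (3/2)q_D²). Setting ∂π_D/∂q_D = 0: 212 - 7q_D - 2(q_U) = 0.
Umbra's first-order condition: 203 - 6q_U - 2(q_D) = 0.
So q_D = (212 - 2q_U)/7 and q_U = (203 - 2q_D)/6.
Solving the pair: q_D = 433/19, q_U = 997/38.
Price P = 237 - 2·(1863/38) = 138.9474.
Delta's profit: 138.9474·(433/19) - 25·(433/19) - (3/2)(433/19)² = 1817.7604.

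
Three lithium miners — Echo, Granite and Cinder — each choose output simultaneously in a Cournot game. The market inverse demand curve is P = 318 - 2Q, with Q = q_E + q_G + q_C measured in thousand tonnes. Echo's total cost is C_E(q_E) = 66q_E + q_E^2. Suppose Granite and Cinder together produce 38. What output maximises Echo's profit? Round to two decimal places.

29.33

With rivals' combined output fixed at 38, Echo's profit is π_E = (318 - 2·38 - 2q_E)q_E - (66q_E + q_E²) = (242 - 2q_E)q_E - (66q_E + q_E²).
∂π_E/∂q_E = 176 - 6q_E = 0, so q_E = 88/3.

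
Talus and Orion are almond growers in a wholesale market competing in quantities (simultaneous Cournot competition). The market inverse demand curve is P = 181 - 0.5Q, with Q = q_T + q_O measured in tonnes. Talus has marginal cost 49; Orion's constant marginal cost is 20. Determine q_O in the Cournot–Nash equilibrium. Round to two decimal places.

Talus's profit: π_T = (181 - 0.5Q)q_T - (49q_T). Setting ∂π_T/∂q_T = 0: 132 - q_T - (1/2)(q_O) = 0.
Orion's profit: π_O = (181 - 0.5Q)q_O - (20q_O). Setting ∂π_O/∂q_O = 0: 161 - q_O - (1/2)(q_T) = 0.
Rearranging gives the reaction functions q_T = (132 - (1/2)q_O) and q_O = (161 - (1/2)q_T).
Solving the pair: q_T = 206/3, q_O = 380/3.

126.67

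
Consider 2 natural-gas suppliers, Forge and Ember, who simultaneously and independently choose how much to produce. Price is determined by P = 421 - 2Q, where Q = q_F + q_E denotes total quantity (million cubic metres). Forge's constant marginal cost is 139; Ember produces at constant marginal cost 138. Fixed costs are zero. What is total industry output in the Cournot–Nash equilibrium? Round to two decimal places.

94.17

Forge's profit: π_F = (421 - 2Q)q_F - (139q_F). Setting ∂π_F/∂q_F = 0: 282 - 4q_F - 2(q_E) = 0.
Ember's first-order condition: 283 - 4q_E - 2(q_F) = 0.
Rearranging gives the reaction functions q_F = (282 - 2q_E)/4 and q_E = (283 - 2q_F)/4.
Substituting one into the other gives q_F = 281/6 and q_E = 142/3.
Total output Q = 281/6 + 142/3 = 565/6.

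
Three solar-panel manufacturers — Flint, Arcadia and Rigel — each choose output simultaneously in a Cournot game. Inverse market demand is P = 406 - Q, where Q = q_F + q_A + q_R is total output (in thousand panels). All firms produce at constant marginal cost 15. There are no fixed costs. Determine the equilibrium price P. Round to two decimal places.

112.75

Each firm earns π_i = (406 - Q)q_i - 15q_i.
Setting ∂π_i/∂q_i = 0 with rivals' quantities fixed: 391 - 2q_i - Σ_{j≠i} q_j = 0.
With identical firms every q_j equals q_i, so Σ_{j≠i} q_j = 2q_i and 391 = 4q_i, giving q_i = 391/4.
Total output Q = 1173/4, so price P = 406 - 1173/4 = 451/4.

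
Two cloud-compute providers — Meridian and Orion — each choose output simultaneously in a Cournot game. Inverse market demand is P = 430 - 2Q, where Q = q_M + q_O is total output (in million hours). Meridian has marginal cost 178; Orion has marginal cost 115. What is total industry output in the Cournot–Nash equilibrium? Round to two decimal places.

94.50

Meridian's profit: π_M = (430 - 2Q)q_M - (178q_M). Setting ∂π_M/∂q_M = 0: 252 - 4q_M - 2(q_O) = 0.
Orion's first-order condition: 315 - 4q_O - 2(q_M) = 0.
Best responses: q_M = (252 - 2q_O)/4, q_O = (315 - 2q_M)/4.
Substituting one into the other gives q_M = 63/2 and q_O = 63.
Total output Q = 63/2 + 63 = 189/2.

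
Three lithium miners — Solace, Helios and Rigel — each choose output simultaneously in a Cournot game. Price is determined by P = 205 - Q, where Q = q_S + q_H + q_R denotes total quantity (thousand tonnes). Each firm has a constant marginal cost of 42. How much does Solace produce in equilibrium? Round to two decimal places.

Each firm earns π_i = (205 - Q)q_i - 42q_i.
First-order condition (treating rivals' output as given): 163 - 2q_i - Σ_{j≠i} q_j = 0.
With identical firms every q_j equals q_i, so Σ_{j≠i} q_j = 2q_i and 163 = 4q_i, giving q_i = 163/4.

40.75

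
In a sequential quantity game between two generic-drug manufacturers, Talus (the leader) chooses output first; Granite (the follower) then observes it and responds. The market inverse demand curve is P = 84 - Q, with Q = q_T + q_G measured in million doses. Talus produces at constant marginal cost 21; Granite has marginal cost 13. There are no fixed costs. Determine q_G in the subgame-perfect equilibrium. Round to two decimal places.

21.75

Solve by backward induction. Given q_T, the follower Granite maximises π_G = (84 - q_T - q_G)q_G - 13q_G.
∂π_G/∂q_G = 71 - q_T - 2q_G = 0 gives the reaction function q_G = (71 - q_T)/2.
The leader anticipates this reaction. Substituting into P = 84 - Q gives P = 97/2 - (1/2)q_T, so π_T = (97/2 - (1/2)q_T)q_T - 21q_T.
Leader FOC: 55/2 - q_T = 0, so q_T = 55/2.
Then q_G = (71 - 55/2)/2 = 87/4.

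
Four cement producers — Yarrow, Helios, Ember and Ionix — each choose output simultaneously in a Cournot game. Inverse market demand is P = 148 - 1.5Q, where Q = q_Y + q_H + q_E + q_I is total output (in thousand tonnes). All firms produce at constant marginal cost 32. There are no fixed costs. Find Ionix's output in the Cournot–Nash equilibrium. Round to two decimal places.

15.47

A representative firm's profit is π_i = q_i(148 - 1.5Q) - 32q_i.
First-order condition (treating rivals' output as given): 116 - 3q_i - (3/2)·Σ_{j≠i} q_j = 0.
With identical firms every q_j equals q_i, so Σ_{j≠i} q_j = 3q_i and 116 = (15/2)q_i, giving q_i = 232/15.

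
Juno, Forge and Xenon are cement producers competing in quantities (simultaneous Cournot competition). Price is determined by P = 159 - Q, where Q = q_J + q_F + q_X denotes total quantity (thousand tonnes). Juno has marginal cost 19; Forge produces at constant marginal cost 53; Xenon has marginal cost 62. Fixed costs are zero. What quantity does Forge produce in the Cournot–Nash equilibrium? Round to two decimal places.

Juno's profit: π_J = (159 - Q)q_J - (19q_J). Setting ∂π_J/∂q_J = 0: 140 - 2q_J - (q_F + q_X) = 0.
Forge's profit: π_F = (159 - Q)q_F - (53q_F). Setting ∂π_F/∂q_F = 0: 106 - 2q_F - (q_J + q_X) = 0.
Xenon's profit: π_X = (159 - Q)q_X - (62q_X). Setting ∂π_X/∂q_X = 0: 97 - 2q_X - (q_J + q_F) = 0.
Adding the 3 conditions: 343 − 2Q − 2Q = 0, i.e. Q = 343/4.
Back-substituting: q_J = (140 − 343/4) = 217/4, q_F = (106 − 343/4) = 81/4, q_X = (97 − 343/4) = 45/4.

20.25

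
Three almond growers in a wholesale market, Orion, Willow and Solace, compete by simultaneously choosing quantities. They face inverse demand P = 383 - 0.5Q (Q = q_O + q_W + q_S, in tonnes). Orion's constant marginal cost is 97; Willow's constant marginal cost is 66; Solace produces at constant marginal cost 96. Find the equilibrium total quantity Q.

Orion's profit: π_O = (383 - 0.5Q)q_O - (97q_O). Setting ∂π_O/∂q_O = 0: 286 - q_O - (1/2)(q_W + q_S) = 0.
Willow's profit: π_W = (383 - 0.5Q)q_W - (66q_W). Setting ∂π_W/∂q_W = 0: 317 - q_W - (1/2)(q_O + q_S) = 0.
Solace's first-order condition: 287 - q_S - (1/2)(q_O + q_W) = 0.
Summing all 3 equations gives 890 − 2Q = 0, hence Q = 445.
Back-substituting: q_O = (286 − 445/2)/(1/2) = 127, q_W = (317 − 445/2)/(1/2) = 189, q_S = (287 − 445/2)/(1/2) = 129.
Total output Q = 127 + 189 + 129 = 445.

445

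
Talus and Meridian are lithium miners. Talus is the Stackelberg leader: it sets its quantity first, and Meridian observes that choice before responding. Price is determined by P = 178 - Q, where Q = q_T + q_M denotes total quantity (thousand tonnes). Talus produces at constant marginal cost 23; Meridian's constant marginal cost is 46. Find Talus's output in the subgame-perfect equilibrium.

The follower Meridian best-responds to any q_T: π_M = (178 - Q)q_M - 46q_M.
Follower FOC: 132 - q_T - 2q_M = 0, so q_M(q_T) = (132 - q_T)/2.
Talus substitutes q_M(q_T) into its own profit: π_T = q_T(178 - q_T - (132 - q_T)/2) - 23q_T = (112 - (1/2)q_T)q_T - 23q_T.
The leader's first-order condition 89 - q_T = 0 yields q_T = 89.
Then q_M = (132 - 89)/2 = 43/2.

89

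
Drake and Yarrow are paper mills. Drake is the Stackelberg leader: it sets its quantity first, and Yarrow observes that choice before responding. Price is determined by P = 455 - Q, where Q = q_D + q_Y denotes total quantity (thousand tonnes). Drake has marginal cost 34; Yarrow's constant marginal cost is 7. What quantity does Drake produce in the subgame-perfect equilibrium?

197

The follower Yarrow best-responds to any q_D: π_Y = (455 - Q)q_Y - 7q_Y.
∂π_Y/∂q_Y = 448 - q_D - 2q_Y = 0 gives the reaction function q_Y = (448 - q_D)/2.
The leader anticipates this reaction. Substituting into P = 455 - Q gives P = 231 - (1/2)q_D, so π_D = (231 - (1/2)q_D)q_D - 34q_D.
Maximising: ∂π_D/∂q_D = 197 - q_D = 0, giving q_D = 197.
Then q_Y = (448 - 197)/2 = 251/2.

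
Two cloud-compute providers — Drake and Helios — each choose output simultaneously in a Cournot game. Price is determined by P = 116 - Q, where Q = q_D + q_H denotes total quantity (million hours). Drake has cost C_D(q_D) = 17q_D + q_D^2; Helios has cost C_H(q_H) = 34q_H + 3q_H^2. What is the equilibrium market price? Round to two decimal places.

Drake's profit: π_D = (116 - Q)q_D - (17q_D + q_D²). Setting ∂π_D/∂q_D = 0: 99 - 4q_D - (q_H) = 0.
Helios's profit: π_H = (116 - Q)q_H - (34q_H + 3q_H²). Setting ∂π_H/∂q_H = 0: 82 - 8q_H - (q_D) = 0.
Best responses: q_D = (99 - q_H)/4, q_H = (82 - q_D)/8.
Substituting one into the other gives q_D = 710/31 and q_H = 229/31.
Total output Q = 939/31, so price P = 116 - 939/31 = 85.7097.

85.71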